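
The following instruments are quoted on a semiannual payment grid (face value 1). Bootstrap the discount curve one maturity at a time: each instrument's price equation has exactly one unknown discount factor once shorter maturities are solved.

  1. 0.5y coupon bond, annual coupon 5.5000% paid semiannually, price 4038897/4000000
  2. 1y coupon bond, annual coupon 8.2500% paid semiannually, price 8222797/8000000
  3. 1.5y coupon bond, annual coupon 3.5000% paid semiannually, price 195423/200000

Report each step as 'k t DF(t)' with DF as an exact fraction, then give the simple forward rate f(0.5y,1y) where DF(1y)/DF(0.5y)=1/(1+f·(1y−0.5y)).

1 1/2 9827/10000
2 1 4741/5000
3 3/2 9271/10000
f(0.5y,1y) = ((9827/10000)/(4741/5000) − 1)/(1/2) = 345/4741 ≈ 7.2769%

step 1 [0.5y] bond c/2=11/400: DF=(4038897/4000000 − 11/400·(0))/(1+11/400) = 9827/10000 ≈ 0.982700
step 2 [1y] bond c/2=33/800: DF=(8222797/8000000 − 33/800·(0.982700))/(1+33/800) = 4741/5000 ≈ 0.948200
step 3 [1.5y] bond c/2=7/400: DF=(195423/200000 − 7/400·(0.982700+0.948200))/(1+7/400) = 9271/10000 ≈ 0.927100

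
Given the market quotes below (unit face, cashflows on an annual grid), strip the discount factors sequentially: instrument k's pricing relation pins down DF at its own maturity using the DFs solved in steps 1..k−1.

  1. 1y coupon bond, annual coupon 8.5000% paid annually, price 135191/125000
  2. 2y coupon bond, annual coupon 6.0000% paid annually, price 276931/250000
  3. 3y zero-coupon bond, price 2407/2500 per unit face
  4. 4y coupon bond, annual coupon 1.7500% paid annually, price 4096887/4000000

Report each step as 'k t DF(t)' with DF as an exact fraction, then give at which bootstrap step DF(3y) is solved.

1 1 623/625
2 2 4943/5000
3 3 2407/2500
4 4 9559/10000
DF(3y) is solved at step 3

step 1 [1y] bond c/1=17/200: DF=(135191/125000 − 17/200·(0))/(1+17/200) = 623/625 ≈ 0.996800
step 2 [2y] bond c/1=3/50: DF=(276931/250000 − 3/50·(0.996800))/(1+3/50) = 4943/5000 ≈ 0.988600
step 3 [3y] zero: DF = P = 2407/2500 ≈ 0.962800
step 4 [4y] bond c/1=7/400: DF=(4096887/4000000 − 7/400·(0.996800+0.988600+0.962800))/(1+7/400) = 9559/10000 ≈ 0.955900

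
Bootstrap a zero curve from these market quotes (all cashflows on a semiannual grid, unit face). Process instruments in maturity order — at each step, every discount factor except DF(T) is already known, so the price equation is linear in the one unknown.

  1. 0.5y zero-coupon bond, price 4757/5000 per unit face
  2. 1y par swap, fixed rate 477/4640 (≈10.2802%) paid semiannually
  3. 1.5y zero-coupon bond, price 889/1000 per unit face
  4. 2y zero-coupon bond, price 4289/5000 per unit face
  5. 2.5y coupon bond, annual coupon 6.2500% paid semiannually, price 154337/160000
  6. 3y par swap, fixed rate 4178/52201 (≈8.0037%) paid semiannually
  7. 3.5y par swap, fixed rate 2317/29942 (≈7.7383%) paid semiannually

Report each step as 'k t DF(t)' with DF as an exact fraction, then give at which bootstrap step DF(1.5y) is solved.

1 1/2 4757/5000
2 1 4523/5000
3 3/2 889/1000
4 2 4289/5000
5 5/2 4131/5000
6 3 7911/10000
7 7/2 7683/10000
DF(1.5y) is solved at step 3

step 1 [0.5y] zero: DF = P = 4757/5000 ≈ 0.951400
step 2 [1y] swap r/2=477/9280: DF=(1 − 477/9280·(0.951400))/(1+477/9280) = 4523/5000 ≈ 0.904600
step 3 [1.5y] zero: DF = P = 889/1000 ≈ 0.889000
step 4 [2y] zero: DF = P = 4289/5000 ≈ 0.857800
step 5 [2.5y] bond c/2=1/32: DF=(154337/160000 − 1/32·(0.951400+0.904600+0.889000+0.857800))/(1+1/32) = 4131/5000 ≈ 0.826200
step 6 [3y] swap r/2=2089/52201: DF=(1 − 2089/52201·(0.951400+0.904600+0.889000+0.857800+0.826200))/(1+2089/52201) = 7911/10000 ≈ 0.791100
step 7 [3.5y] swap r/2=2317/59884: DF=(1 − 2317/59884·(0.951400+0.904600+0.889000+0.857800+0.826200+0.791100))/(1+2317/59884) = 7683/10000 ≈ 0.768300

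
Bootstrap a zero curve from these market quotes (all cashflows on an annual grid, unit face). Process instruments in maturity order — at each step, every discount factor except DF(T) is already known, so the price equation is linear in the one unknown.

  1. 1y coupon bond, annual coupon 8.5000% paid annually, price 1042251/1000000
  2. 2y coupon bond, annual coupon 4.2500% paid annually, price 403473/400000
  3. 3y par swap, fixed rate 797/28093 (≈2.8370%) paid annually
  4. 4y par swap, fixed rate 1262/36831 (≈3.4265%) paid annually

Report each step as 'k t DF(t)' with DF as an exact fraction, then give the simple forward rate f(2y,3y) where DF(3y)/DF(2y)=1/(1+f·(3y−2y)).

1 1 4803/5000
2 2 2321/2500
3 3 9203/10000
4 4 4369/5000
f(2y,3y) = ((2321/2500)/(9203/10000) − 1)/(1) = 81/9203 ≈ 0.8801%

step 1 [1y] bond c/1=17/200: DF=(1042251/1000000 − 17/200·(0))/(1+17/200) = 4803/5000 ≈ 0.960600
step 2 [2y] bond c/1=17/400: DF=(403473/400000 − 17/400·(0.960600))/(1+17/400) = 2321/2500 ≈ 0.928400
step 3 [3y] swap r/1=797/28093: DF=(1 − 797/28093·(0.960600+0.928400))/(1+797/28093) = 9203/10000 ≈ 0.920300
step 4 [4y] swap r/1=1262/36831: DF=(1 − 1262/36831·(0.960600+0.928400+0.920300))/(1+1262/36831) = 4369/5000 ≈ 0.873800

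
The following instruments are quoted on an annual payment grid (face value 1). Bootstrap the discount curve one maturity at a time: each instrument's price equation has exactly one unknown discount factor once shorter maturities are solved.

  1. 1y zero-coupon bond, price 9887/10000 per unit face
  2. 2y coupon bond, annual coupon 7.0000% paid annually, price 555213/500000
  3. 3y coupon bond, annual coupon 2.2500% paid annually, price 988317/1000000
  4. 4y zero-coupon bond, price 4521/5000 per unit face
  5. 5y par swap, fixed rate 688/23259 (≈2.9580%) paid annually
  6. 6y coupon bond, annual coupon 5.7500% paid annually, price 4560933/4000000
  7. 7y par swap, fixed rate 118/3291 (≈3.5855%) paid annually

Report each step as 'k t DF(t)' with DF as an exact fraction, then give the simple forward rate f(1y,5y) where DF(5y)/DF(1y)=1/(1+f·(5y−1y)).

1 1 9887/10000
2 2 9731/10000
3 3 4617/5000
4 4 4521/5000
5 5 539/625
6 6 8253/10000
7 7 3879/5000
f(1y,5y) = ((9887/10000)/(539/625) − 1)/(4) = 1263/34496 ≈ 3.6613%

step 1 [1y] zero: DF = P = 9887/10000 ≈ 0.988700
step 2 [2y] bond c/1=7/100: DF=(555213/500000 − 7/100·(0.988700))/(1+7/100) = 9731/10000 ≈ 0.973100
step 3 [3y] bond c/1=9/400: DF=(988317/1000000 − 9/400·(0.988700+0.973100))/(1+9/400) = 4617/5000 ≈ 0.923400
step 4 [4y] zero: DF = P = 4521/5000 ≈ 0.904200
step 5 [5y] swap r/1=688/23259: DF=(1 − 688/23259·(0.988700+0.973100+0.923400+0.904200))/(1+688/23259) = 539/625 ≈ 0.862400
step 6 [6y] bond c/1=23/400: DF=(4560933/4000000 − 23/400·(0.988700+0.973100+0.923400+0.904200+0.862400))/(1+23/400) = 8253/10000 ≈ 0.825300
step 7 [7y] swap r/1=118/3291: DF=(1 − 118/3291·(0.988700+0.973100+0.923400+0.904200+0.862400+0.825300))/(1+118/3291) = 3879/5000 ≈ 0.775800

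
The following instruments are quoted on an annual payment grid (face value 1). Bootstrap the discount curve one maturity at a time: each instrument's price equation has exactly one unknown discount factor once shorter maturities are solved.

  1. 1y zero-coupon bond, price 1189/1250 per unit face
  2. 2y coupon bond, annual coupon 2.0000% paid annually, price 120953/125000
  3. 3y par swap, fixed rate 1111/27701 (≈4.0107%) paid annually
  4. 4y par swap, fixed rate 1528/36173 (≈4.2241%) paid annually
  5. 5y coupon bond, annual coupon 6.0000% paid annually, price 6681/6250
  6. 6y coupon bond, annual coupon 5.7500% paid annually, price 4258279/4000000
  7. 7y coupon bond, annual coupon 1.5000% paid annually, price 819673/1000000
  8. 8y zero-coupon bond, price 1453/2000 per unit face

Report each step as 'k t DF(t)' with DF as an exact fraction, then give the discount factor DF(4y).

1 1 1189/1250
2 2 93/100
3 3 8889/10000
4 4 1059/1250
5 5 8037/10000
6 6 7663/10000
7 7 7309/10000
8 8 1453/2000
DF(4y) = 1059/1250 ≈ 0.847200

step 1 [1y] zero: DF = P = 1189/1250 ≈ 0.951200
step 2 [2y] bond c/1=1/50: DF=(120953/125000 − 1/50·(0.951200))/(1+1/50) = 93/100 ≈ 0.930000
step 3 [3y] swap r/1=1111/27701: DF=(1 − 1111/27701·(0.951200+0.930000))/(1+1111/27701) = 8889/10000 ≈ 0.888900
step 4 [4y] swap r/1=1528/36173: DF=(1 − 1528/36173·(0.951200+0.930000+0.888900))/(1+1528/36173) = 1059/1250 ≈ 0.847200
step 5 [5y] bond c/1=3/50: DF=(6681/6250 − 3/50·(0.951200+0.930000+0.888900+0.847200))/(1+3/50) = 8037/10000 ≈ 0.803700
step 6 [6y] bond c/1=23/400: DF=(4258279/4000000 − 23/400·(0.951200+0.930000+0.888900+0.847200+0.803700))/(1+23/400) = 7663/10000 ≈ 0.766300
step 7 [7y] bond c/1=3/200: DF=(819673/1000000 − 3/200·(0.951200+0.930000+0.888900+0.847200+0.803700+0.766300))/(1+3/200) = 7309/10000 ≈ 0.730900
step 8 [8y] zero: DF = P = 1453/2000 ≈ 0.726500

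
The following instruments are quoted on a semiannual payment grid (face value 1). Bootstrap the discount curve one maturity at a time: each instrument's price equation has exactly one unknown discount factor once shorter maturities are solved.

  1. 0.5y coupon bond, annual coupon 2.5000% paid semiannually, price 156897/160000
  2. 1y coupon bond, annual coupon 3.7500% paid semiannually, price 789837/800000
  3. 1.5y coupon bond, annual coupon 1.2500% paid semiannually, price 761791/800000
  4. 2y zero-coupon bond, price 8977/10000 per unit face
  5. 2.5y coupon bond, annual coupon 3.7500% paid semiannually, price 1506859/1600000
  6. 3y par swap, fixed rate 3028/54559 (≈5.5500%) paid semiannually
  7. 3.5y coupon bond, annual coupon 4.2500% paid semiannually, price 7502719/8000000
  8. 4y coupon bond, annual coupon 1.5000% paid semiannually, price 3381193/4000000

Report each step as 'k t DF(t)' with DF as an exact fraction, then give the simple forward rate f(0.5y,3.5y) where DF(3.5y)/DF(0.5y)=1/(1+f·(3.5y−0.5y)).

1 1/2 1937/2000
2 1 9513/10000
3 3/2 584/625
4 2 8977/10000
5 5/2 4277/5000
6 3 4243/5000
7 7/2 503/625
8 4 1981/2500
f(0.5y,3.5y) = ((1937/2000)/(503/625) − 1)/(3) = 1637/24144 ≈ 6.7802%

step 1 [0.5y] bond c/2=1/80: DF=(156897/160000 − 1/80·(0))/(1+1/80) = 1937/2000 ≈ 0.968500
step 2 [1y] bond c/2=3/160: DF=(789837/800000 − 3/160·(0.968500))/(1+3/160) = 9513/10000 ≈ 0.951300
step 3 [1.5y] bond c/2=1/160: DF=(761791/800000 − 1/160·(0.968500+0.951300))/(1+1/160) = 584/625 ≈ 0.934400
step 4 [2y] zero: DF = P = 8977/10000 ≈ 0.897700
step 5 [2.5y] bond c/2=3/160: DF=(1506859/1600000 − 3/160·(0.968500+0.951300+0.934400+0.897700))/(1+3/160) = 4277/5000 ≈ 0.855400
step 6 [3y] swap r/2=1514/54559: DF=(1 − 1514/54559·(0.968500+0.951300+0.934400+0.897700+0.855400))/(1+1514/54559) = 4243/5000 ≈ 0.848600
step 7 [3.5y] bond c/2=17/800: DF=(7502719/8000000 − 17/800·(0.968500+0.951300+0.934400+0.897700+0.855400+0.848600))/(1+17/800) = 503/625 ≈ 0.804800
step 8 [4y] bond c/2=3/400: DF=(3381193/4000000 − 3/400·(0.968500+0.951300+0.934400+0.897700+0.855400+0.848600+0.804800))/(1+3/400) = 1981/2500 ≈ 0.792400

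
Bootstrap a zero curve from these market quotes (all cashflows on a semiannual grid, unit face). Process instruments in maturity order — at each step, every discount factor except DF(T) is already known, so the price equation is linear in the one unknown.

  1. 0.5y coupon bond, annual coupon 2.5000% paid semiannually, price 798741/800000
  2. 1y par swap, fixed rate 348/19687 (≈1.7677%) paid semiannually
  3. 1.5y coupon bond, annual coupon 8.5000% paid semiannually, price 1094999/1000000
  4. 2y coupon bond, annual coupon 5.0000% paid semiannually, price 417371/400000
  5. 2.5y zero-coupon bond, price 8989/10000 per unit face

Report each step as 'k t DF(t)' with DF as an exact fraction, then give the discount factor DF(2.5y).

step 1 [0.5y] bond c/2=1/80: DF=(798741/800000 − 1/80·(0))/(1+1/80) = 9861/10000 ≈ 0.986100
step 2 [1y] swap r/2=174/19687: DF=(1 − 174/19687·(0.986100))/(1+174/19687) = 4913/5000 ≈ 0.982600
step 3 [1.5y] bond c/2=17/400: DF=(1094999/1000000 − 17/400·(0.986100+0.982600))/(1+17/400) = 9701/10000 ≈ 0.970100
step 4 [2y] bond c/2=1/40: DF=(417371/400000 − 1/40·(0.986100+0.982600+0.970100))/(1+1/40) = 9463/10000 ≈ 0.946300
step 5 [2.5y] zero: DF = P = 8989/10000 ≈ 0.898900

1 1/2 9861/10000
2 1 4913/5000
3 3/2 9701/10000
4 2 9463/10000
5 5/2 8989/10000
DF(2.5y) = 8989/10000 ≈ 0.898900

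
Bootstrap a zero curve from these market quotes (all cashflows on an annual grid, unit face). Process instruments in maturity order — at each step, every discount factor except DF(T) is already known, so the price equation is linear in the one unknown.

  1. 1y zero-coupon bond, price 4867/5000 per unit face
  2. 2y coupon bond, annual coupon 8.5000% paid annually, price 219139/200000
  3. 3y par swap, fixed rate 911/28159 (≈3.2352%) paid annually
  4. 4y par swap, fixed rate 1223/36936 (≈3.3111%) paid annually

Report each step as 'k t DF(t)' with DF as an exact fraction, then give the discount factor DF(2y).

1 1 4867/5000
2 2 1167/1250
3 3 9089/10000
4 4 8777/10000
DF(2y) = 1167/1250 ≈ 0.933600

step 1 [1y] zero: DF = P = 4867/5000 ≈ 0.973400
step 2 [2y] bond c/1=17/200: DF=(219139/200000 − 17/200·(0.973400))/(1+17/200) = 1167/1250 ≈ 0.933600
step 3 [3y] swap r/1=911/28159: DF=(1 − 911/28159·(0.973400+0.933600))/(1+911/28159) = 9089/10000 ≈ 0.908900
step 4 [4y] swap r/1=1223/36936: DF=(1 − 1223/36936·(0.973400+0.933600+0.908900))/(1+1223/36936) = 8777/10000 ≈ 0.877700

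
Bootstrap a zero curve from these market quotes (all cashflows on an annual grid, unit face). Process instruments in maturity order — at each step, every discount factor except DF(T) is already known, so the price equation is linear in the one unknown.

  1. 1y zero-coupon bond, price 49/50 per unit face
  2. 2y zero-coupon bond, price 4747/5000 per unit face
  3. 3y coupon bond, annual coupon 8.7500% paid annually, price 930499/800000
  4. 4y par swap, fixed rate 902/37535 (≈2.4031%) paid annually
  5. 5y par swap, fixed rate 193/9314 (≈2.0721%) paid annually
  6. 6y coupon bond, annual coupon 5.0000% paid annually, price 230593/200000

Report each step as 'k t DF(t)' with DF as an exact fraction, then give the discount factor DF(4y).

step 1 [1y] zero: DF = P = 49/50 ≈ 0.980000
step 2 [2y] zero: DF = P = 4747/5000 ≈ 0.949400
step 3 [3y] bond c/1=7/80: DF=(930499/800000 − 7/80·(0.980000+0.949400))/(1+7/80) = 9143/10000 ≈ 0.914300
step 4 [4y] swap r/1=902/37535: DF=(1 − 902/37535·(0.980000+0.949400+0.914300))/(1+902/37535) = 4549/5000 ≈ 0.909800
step 5 [5y] swap r/1=193/9314: DF=(1 − 193/9314·(0.980000+0.949400+0.914300+0.909800))/(1+193/9314) = 1807/2000 ≈ 0.903500
step 6 [6y] bond c/1=1/20: DF=(230593/200000 − 1/20·(0.980000+0.949400+0.914300+0.909800+0.903500))/(1+1/20) = 8763/10000 ≈ 0.876300

1 1 49/50
2 2 4747/5000
3 3 9143/10000
4 4 4549/5000
5 5 1807/2000
6 6 8763/10000
DF(4y) = 4549/5000 ≈ 0.909800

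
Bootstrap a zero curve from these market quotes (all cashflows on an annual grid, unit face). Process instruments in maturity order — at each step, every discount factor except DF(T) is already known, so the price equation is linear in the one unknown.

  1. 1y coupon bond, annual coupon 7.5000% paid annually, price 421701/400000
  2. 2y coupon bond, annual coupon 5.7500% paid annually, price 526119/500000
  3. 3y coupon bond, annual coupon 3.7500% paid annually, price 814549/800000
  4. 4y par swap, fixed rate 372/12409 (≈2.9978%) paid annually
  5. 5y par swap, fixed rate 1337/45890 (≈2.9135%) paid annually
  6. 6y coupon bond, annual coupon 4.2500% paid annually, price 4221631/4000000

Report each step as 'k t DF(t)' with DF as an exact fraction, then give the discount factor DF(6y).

1 1 9807/10000
2 2 9417/10000
3 3 9119/10000
4 4 2221/2500
5 5 8663/10000
6 6 8253/10000
DF(6y) = 8253/10000 ≈ 0.825300

step 1 [1y] bond c/1=3/40: DF=(421701/400000 − 3/40·(0))/(1+3/40) = 9807/10000 ≈ 0.980700
step 2 [2y] bond c/1=23/400: DF=(526119/500000 − 23/400·(0.980700))/(1+23/400) = 9417/10000 ≈ 0.941700
step 3 [3y] bond c/1=3/80: DF=(814549/800000 − 3/80·(0.980700+0.941700))/(1+3/80) = 9119/10000 ≈ 0.911900
step 4 [4y] swap r/1=372/12409: DF=(1 − 372/12409·(0.980700+0.941700+0.911900))/(1+372/12409) = 2221/2500 ≈ 0.888400
step 5 [5y] swap r/1=1337/45890: DF=(1 − 1337/45890·(0.980700+0.941700+0.911900+0.888400))/(1+1337/45890) = 8663/10000 ≈ 0.866300
step 6 [6y] bond c/1=17/400: DF=(4221631/4000000 − 17/400·(0.980700+0.941700+0.911900+0.888400+0.866300))/(1+17/400) = 8253/10000 ≈ 0.825300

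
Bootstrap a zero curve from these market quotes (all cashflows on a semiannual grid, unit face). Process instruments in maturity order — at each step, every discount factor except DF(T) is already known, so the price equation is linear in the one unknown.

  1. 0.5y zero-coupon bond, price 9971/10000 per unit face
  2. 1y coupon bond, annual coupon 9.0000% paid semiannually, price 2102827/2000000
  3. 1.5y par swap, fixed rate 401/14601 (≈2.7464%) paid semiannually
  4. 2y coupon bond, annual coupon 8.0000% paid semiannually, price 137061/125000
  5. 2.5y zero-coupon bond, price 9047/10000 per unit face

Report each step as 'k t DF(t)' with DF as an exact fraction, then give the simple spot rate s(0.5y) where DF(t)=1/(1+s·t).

1 1/2 9971/10000
2 1 602/625
3 3/2 9599/10000
4 2 471/500
5 5/2 9047/10000
s(0.5y) = (1/(9971/10000) − 1)/(1/2) = 58/9971 ≈ 0.5817%

step 1 [0.5y] zero: DF = P = 9971/10000 ≈ 0.997100
step 2 [1y] bond c/2=9/200: DF=(2102827/2000000 − 9/200·(0.997100))/(1+9/200) = 602/625 ≈ 0.963200
step 3 [1.5y] swap r/2=401/29202: DF=(1 − 401/29202·(0.997100+0.963200))/(1+401/29202) = 9599/10000 ≈ 0.959900
step 4 [2y] bond c/2=1/25: DF=(137061/125000 − 1/25·(0.997100+0.963200+0.959900))/(1+1/25) = 471/500 ≈ 0.942000
step 5 [2.5y] zero: DF = P = 9047/10000 ≈ 0.904700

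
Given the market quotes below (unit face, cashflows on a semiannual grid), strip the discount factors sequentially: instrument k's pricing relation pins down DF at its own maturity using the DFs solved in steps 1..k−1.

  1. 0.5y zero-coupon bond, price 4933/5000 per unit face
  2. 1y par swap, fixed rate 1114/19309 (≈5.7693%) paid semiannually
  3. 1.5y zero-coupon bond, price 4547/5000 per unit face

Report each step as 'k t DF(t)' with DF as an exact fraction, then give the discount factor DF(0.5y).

1 1/2 4933/5000
2 1 9443/10000
3 3/2 4547/5000
DF(0.5y) = 4933/5000 ≈ 0.986600

step 1 [0.5y] zero: DF = P = 4933/5000 ≈ 0.986600
step 2 [1y] swap r/2=557/19309: DF=(1 − 557/19309·(0.986600))/(1+557/19309) = 9443/10000 ≈ 0.944300
step 3 [1.5y] zero: DF = P = 4547/5000 ≈ 0.909400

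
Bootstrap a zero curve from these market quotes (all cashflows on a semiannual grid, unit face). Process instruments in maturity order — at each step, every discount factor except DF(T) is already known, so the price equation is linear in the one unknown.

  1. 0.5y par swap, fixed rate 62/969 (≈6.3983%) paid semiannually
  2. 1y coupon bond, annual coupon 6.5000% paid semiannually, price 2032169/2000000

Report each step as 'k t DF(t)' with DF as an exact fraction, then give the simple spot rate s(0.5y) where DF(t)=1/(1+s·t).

1 1/2 969/1000
2 1 596/625
s(0.5y) = (1/(969/1000) − 1)/(1/2) = 62/969 ≈ 6.3983%

step 1 [0.5y] swap r/2=31/969: DF=(1 − 31/969·(0))/(1+31/969) = 969/1000 ≈ 0.969000
step 2 [1y] bond c/2=13/400: DF=(2032169/2000000 − 13/400·(0.969000))/(1+13/400) = 596/625 ≈ 0.953600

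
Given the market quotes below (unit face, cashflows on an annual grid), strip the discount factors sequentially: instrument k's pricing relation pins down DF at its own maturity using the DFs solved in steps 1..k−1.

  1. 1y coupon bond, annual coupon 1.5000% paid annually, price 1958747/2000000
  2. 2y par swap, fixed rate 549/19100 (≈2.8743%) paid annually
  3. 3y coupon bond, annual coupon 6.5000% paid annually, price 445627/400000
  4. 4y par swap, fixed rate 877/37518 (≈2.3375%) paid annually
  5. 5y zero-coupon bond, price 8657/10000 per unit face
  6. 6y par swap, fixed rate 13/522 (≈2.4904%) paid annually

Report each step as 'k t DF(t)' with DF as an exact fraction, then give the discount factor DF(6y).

step 1 [1y] bond c/1=3/200: DF=(1958747/2000000 − 3/200·(0))/(1+3/200) = 9649/10000 ≈ 0.964900
step 2 [2y] swap r/1=549/19100: DF=(1 − 549/19100·(0.964900))/(1+549/19100) = 9451/10000 ≈ 0.945100
step 3 [3y] bond c/1=13/200: DF=(445627/400000 − 13/200·(0.964900+0.945100))/(1+13/200) = 1859/2000 ≈ 0.929500
step 4 [4y] swap r/1=877/37518: DF=(1 − 877/37518·(0.964900+0.945100+0.929500))/(1+877/37518) = 9123/10000 ≈ 0.912300
step 5 [5y] zero: DF = P = 8657/10000 ≈ 0.865700
step 6 [6y] swap r/1=13/522: DF=(1 − 13/522·(0.964900+0.945100+0.929500+0.912300+0.865700))/(1+13/522) = 1727/2000 ≈ 0.863500

1 1 9649/10000
2 2 9451/10000
3 3 1859/2000
4 4 9123/10000
5 5 8657/10000
6 6 1727/2000
DF(6y) = 1727/2000 ≈ 0.863500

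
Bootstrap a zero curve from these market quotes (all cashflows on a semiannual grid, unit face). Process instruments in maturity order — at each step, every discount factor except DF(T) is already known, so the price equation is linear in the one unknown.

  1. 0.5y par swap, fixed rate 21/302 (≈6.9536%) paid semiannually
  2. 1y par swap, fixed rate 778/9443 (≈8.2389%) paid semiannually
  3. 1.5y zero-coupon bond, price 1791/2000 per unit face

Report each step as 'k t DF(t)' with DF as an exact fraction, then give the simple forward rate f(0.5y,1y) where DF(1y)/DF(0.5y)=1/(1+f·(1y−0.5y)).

step 1 [0.5y] swap r/2=21/604: DF=(1 − 21/604·(0))/(1+21/604) = 604/625 ≈ 0.966400
step 2 [1y] swap r/2=389/9443: DF=(1 − 389/9443·(0.966400))/(1+389/9443) = 4611/5000 ≈ 0.922200
step 3 [1.5y] zero: DF = P = 1791/2000 ≈ 0.895500

1 1/2 604/625
2 1 4611/5000
3 3/2 1791/2000
f(0.5y,1y) = ((604/625)/(4611/5000) − 1)/(1/2) = 442/4611 ≈ 9.5858%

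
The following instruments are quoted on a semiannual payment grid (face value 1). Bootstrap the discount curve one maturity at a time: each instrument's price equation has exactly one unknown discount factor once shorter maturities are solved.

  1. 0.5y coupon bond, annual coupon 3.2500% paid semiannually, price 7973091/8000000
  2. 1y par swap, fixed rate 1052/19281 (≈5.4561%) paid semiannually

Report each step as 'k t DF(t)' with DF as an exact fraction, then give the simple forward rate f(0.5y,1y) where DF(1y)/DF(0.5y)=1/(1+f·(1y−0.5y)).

1 1/2 9807/10000
2 1 4737/5000
f(0.5y,1y) = ((9807/10000)/(4737/5000) − 1)/(1/2) = 111/1579 ≈ 7.0298%

step 1 [0.5y] bond c/2=13/800: DF=(7973091/8000000 − 13/800·(0))/(1+13/800) = 9807/10000 ≈ 0.980700
step 2 [1y] swap r/2=526/19281: DF=(1 − 526/19281·(0.980700))/(1+526/19281) = 4737/5000 ≈ 0.947400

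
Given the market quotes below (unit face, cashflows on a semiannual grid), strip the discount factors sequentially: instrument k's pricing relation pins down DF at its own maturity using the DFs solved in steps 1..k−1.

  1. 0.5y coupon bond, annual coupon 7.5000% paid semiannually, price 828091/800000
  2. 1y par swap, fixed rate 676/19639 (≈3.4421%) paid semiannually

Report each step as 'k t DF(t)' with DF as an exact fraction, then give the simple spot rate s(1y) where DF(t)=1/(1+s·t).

1 1/2 9977/10000
2 1 4831/5000
s(1y) = (1/(4831/5000) − 1)/(1) = 169/4831 ≈ 3.4982%

step 1 [0.5y] bond c/2=3/80: DF=(828091/800000 − 3/80·(0))/(1+3/80) = 9977/10000 ≈ 0.997700
step 2 [1y] swap r/2=338/19639: DF=(1 − 338/19639·(0.997700))/(1+338/19639) = 4831/5000 ≈ 0.966200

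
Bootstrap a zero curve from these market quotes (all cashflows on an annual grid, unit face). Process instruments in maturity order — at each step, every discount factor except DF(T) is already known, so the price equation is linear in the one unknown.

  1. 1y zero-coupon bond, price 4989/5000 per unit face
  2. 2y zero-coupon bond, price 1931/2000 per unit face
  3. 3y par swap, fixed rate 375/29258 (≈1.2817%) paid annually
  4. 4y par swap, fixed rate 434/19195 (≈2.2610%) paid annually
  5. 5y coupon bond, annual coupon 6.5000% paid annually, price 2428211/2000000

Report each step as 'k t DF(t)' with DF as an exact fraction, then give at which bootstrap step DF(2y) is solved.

1 1 4989/5000
2 2 1931/2000
3 3 77/80
4 4 2283/2500
5 5 9057/10000
DF(2y) is solved at step 2

step 1 [1y] zero: DF = P = 4989/5000 ≈ 0.997800
step 2 [2y] zero: DF = P = 1931/2000 ≈ 0.965500
step 3 [3y] swap r/1=375/29258: DF=(1 − 375/29258·(0.997800+0.965500))/(1+375/29258) = 77/80 ≈ 0.962500
step 4 [4y] swap r/1=434/19195: DF=(1 − 434/19195·(0.997800+0.965500+0.962500))/(1+434/19195) = 2283/2500 ≈ 0.913200
step 5 [5y] bond c/1=13/200: DF=(2428211/2000000 − 13/200·(0.997800+0.965500+0.962500+0.913200))/(1+13/200) = 9057/10000 ≈ 0.905700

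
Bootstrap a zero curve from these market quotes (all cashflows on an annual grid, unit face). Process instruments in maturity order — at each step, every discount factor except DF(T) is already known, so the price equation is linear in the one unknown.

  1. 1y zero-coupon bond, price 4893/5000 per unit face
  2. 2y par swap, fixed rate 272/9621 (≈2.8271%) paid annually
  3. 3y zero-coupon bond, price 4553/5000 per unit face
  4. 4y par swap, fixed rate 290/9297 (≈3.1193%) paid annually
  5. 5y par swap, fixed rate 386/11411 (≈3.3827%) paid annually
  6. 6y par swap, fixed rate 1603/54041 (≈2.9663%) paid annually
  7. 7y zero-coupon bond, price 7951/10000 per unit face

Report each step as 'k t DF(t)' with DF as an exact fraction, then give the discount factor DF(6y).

step 1 [1y] zero: DF = P = 4893/5000 ≈ 0.978600
step 2 [2y] swap r/1=272/9621: DF=(1 − 272/9621·(0.978600))/(1+272/9621) = 591/625 ≈ 0.945600
step 3 [3y] zero: DF = P = 4553/5000 ≈ 0.910600
step 4 [4y] swap r/1=290/9297: DF=(1 − 290/9297·(0.978600+0.945600+0.910600))/(1+290/9297) = 221/250 ≈ 0.884000
step 5 [5y] swap r/1=386/11411: DF=(1 − 386/11411·(0.978600+0.945600+0.910600+0.884000))/(1+386/11411) = 1057/1250 ≈ 0.845600
step 6 [6y] swap r/1=1603/54041: DF=(1 − 1603/54041·(0.978600+0.945600+0.910600+0.884000+0.845600))/(1+1603/54041) = 8397/10000 ≈ 0.839700
step 7 [7y] zero: DF = P = 7951/10000 ≈ 0.795100

1 1 4893/5000
2 2 591/625
3 3 4553/5000
4 4 221/250
5 5 1057/1250
6 6 8397/10000
7 7 7951/10000
DF(6y) = 8397/10000 ≈ 0.839700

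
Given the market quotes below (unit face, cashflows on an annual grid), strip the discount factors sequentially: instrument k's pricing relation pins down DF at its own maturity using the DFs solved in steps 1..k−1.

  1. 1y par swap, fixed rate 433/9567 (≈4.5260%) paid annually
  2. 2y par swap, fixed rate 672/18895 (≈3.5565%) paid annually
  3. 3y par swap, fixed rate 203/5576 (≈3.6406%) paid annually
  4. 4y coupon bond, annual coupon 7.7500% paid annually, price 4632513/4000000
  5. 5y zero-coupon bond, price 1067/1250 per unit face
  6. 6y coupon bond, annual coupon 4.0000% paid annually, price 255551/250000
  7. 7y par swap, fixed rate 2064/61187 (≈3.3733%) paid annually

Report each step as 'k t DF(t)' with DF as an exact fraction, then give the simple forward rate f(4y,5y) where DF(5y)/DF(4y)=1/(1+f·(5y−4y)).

1 1 9567/10000
2 2 583/625
3 3 1797/2000
4 4 8743/10000
5 5 1067/1250
6 6 2023/2500
7 7 496/625
f(4y,5y) = ((8743/10000)/(1067/1250) − 1)/(1) = 207/8536 ≈ 2.4250%

step 1 [1y] swap r/1=433/9567: DF=(1 − 433/9567·(0))/(1+433/9567) = 9567/10000 ≈ 0.956700
step 2 [2y] swap r/1=672/18895: DF=(1 − 672/18895·(0.956700))/(1+672/18895) = 583/625 ≈ 0.932800
step 3 [3y] swap r/1=203/5576: DF=(1 − 203/5576·(0.956700+0.932800))/(1+203/5576) = 1797/2000 ≈ 0.898500
step 4 [4y] bond c/1=31/400: DF=(4632513/4000000 − 31/400·(0.956700+0.932800+0.898500))/(1+31/400) = 8743/10000 ≈ 0.874300
step 5 [5y] zero: DF = P = 1067/1250 ≈ 0.853600
step 6 [6y] bond c/1=1/25: DF=(255551/250000 − 1/25·(0.956700+0.932800+0.898500+0.874300+0.853600))/(1+1/25) = 2023/2500 ≈ 0.809200
step 7 [7y] swap r/1=2064/61187: DF=(1 − 2064/61187·(0.956700+0.932800+0.898500+0.874300+0.853600+0.809200))/(1+2064/61187) = 496/625 ≈ 0.793600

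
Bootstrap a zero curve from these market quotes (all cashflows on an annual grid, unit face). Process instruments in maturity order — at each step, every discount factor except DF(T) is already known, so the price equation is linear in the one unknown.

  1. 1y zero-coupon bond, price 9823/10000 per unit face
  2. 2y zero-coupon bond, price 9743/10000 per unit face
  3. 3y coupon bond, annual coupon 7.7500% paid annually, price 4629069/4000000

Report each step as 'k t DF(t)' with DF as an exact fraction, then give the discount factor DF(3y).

step 1 [1y] zero: DF = P = 9823/10000 ≈ 0.982300
step 2 [2y] zero: DF = P = 9743/10000 ≈ 0.974300
step 3 [3y] bond c/1=31/400: DF=(4629069/4000000 − 31/400·(0.982300+0.974300))/(1+31/400) = 9333/10000 ≈ 0.933300

1 1 9823/10000
2 2 9743/10000
3 3 9333/10000
DF(3y) = 9333/10000 ≈ 0.933300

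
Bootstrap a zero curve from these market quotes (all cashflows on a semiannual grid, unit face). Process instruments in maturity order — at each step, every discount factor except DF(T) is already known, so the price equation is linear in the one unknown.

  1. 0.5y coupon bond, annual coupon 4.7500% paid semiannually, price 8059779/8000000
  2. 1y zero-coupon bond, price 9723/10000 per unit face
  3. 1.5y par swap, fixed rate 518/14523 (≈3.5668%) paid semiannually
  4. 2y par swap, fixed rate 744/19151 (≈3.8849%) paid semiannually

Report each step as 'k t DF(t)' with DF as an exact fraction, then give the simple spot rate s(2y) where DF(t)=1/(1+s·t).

1 1/2 9841/10000
2 1 9723/10000
3 3/2 4741/5000
4 2 1157/1250
s(2y) = (1/(1157/1250) − 1)/(2) = 93/2314 ≈ 4.0190%

step 1 [0.5y] bond c/2=19/800: DF=(8059779/8000000 − 19/800·(0))/(1+19/800) = 9841/10000 ≈ 0.984100
step 2 [1y] zero: DF = P = 9723/10000 ≈ 0.972300
step 3 [1.5y] swap r/2=259/14523: DF=(1 − 259/14523·(0.984100+0.972300))/(1+259/14523) = 4741/5000 ≈ 0.948200
step 4 [2y] swap r/2=372/19151: DF=(1 − 372/19151·(0.984100+0.972300+0.948200))/(1+372/19151) = 1157/1250 ≈ 0.925600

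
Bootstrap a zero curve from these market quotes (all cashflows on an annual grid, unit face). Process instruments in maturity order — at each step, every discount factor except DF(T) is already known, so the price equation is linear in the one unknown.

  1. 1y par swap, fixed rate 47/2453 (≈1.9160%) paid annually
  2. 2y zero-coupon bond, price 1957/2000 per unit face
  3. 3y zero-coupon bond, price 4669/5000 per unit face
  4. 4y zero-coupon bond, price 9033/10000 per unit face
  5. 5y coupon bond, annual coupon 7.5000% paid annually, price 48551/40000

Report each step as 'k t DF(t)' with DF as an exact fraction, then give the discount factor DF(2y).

step 1 [1y] swap r/1=47/2453: DF=(1 − 47/2453·(0))/(1+47/2453) = 2453/2500 ≈ 0.981200
step 2 [2y] zero: DF = P = 1957/2000 ≈ 0.978500
step 3 [3y] zero: DF = P = 4669/5000 ≈ 0.933800
step 4 [4y] zero: DF = P = 9033/10000 ≈ 0.903300
step 5 [5y] bond c/1=3/40: DF=(48551/40000 − 3/40·(0.981200+0.978500+0.933800+0.903300))/(1+3/40) = 4321/5000 ≈ 0.864200

1 1 2453/2500
2 2 1957/2000
3 3 4669/5000
4 4 9033/10000
5 5 4321/5000
DF(2y) = 1957/2000 ≈ 0.978500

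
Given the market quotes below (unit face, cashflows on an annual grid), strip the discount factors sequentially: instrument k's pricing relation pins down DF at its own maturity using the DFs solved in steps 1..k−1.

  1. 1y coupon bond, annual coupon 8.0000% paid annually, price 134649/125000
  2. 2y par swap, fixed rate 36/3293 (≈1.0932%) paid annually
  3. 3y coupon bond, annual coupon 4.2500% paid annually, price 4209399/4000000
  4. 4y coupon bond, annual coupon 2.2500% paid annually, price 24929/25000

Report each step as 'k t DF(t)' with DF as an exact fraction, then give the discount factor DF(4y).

step 1 [1y] bond c/1=2/25: DF=(134649/125000 − 2/25·(0))/(1+2/25) = 4987/5000 ≈ 0.997400
step 2 [2y] swap r/1=36/3293: DF=(1 − 36/3293·(0.997400))/(1+36/3293) = 1223/1250 ≈ 0.978400
step 3 [3y] bond c/1=17/400: DF=(4209399/4000000 − 17/400·(0.997400+0.978400))/(1+17/400) = 9289/10000 ≈ 0.928900
step 4 [4y] bond c/1=9/400: DF=(24929/25000 − 9/400·(0.997400+0.978400+0.928900))/(1+9/400) = 9113/10000 ≈ 0.911300

1 1 4987/5000
2 2 1223/1250
3 3 9289/10000
4 4 9113/10000
DF(4y) = 9113/10000 ≈ 0.911300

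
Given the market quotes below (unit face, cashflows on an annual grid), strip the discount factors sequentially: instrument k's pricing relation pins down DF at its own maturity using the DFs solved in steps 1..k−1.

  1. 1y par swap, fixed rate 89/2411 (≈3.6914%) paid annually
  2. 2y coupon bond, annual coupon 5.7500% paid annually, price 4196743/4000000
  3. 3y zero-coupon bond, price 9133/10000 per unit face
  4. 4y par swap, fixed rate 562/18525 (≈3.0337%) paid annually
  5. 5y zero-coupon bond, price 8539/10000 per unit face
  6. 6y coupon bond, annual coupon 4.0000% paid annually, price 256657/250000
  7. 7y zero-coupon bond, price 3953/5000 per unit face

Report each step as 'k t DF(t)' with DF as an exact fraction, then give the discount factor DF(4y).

step 1 [1y] swap r/1=89/2411: DF=(1 − 89/2411·(0))/(1+89/2411) = 2411/2500 ≈ 0.964400
step 2 [2y] bond c/1=23/400: DF=(4196743/4000000 − 23/400·(0.964400))/(1+23/400) = 9397/10000 ≈ 0.939700
step 3 [3y] zero: DF = P = 9133/10000 ≈ 0.913300
step 4 [4y] swap r/1=562/18525: DF=(1 − 562/18525·(0.964400+0.939700+0.913300))/(1+562/18525) = 2219/2500 ≈ 0.887600
step 5 [5y] zero: DF = P = 8539/10000 ≈ 0.853900
step 6 [6y] bond c/1=1/25: DF=(256657/250000 − 1/25·(0.964400+0.939700+0.913300+0.887600+0.853900))/(1+1/25) = 4059/5000 ≈ 0.811800
step 7 [7y] zero: DF = P = 3953/5000 ≈ 0.790600

1 1 2411/2500
2 2 9397/10000
3 3 9133/10000
4 4 2219/2500
5 5 8539/10000
6 6 4059/5000
7 7 3953/5000
DF(4y) = 2219/2500 ≈ 0.887600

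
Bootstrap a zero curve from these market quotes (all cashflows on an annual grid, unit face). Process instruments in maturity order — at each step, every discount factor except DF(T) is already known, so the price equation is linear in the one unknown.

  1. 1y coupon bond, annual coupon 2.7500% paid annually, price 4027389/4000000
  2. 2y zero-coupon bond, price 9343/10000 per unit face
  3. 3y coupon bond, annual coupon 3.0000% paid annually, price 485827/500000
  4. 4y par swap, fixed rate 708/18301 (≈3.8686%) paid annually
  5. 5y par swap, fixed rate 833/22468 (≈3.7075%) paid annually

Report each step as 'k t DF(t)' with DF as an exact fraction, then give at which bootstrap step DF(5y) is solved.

step 1 [1y] bond c/1=11/400: DF=(4027389/4000000 − 11/400·(0))/(1+11/400) = 9799/10000 ≈ 0.979900
step 2 [2y] zero: DF = P = 9343/10000 ≈ 0.934300
step 3 [3y] bond c/1=3/100: DF=(485827/500000 − 3/100·(0.979900+0.934300))/(1+3/100) = 2219/2500 ≈ 0.887600
step 4 [4y] swap r/1=708/18301: DF=(1 − 708/18301·(0.979900+0.934300+0.887600))/(1+708/18301) = 1073/1250 ≈ 0.858400
step 5 [5y] swap r/1=833/22468: DF=(1 − 833/22468·(0.979900+0.934300+0.887600+0.858400))/(1+833/22468) = 4167/5000 ≈ 0.833400

1 1 9799/10000
2 2 9343/10000
3 3 2219/2500
4 4 1073/1250
5 5 4167/5000
DF(5y) is solved at step 5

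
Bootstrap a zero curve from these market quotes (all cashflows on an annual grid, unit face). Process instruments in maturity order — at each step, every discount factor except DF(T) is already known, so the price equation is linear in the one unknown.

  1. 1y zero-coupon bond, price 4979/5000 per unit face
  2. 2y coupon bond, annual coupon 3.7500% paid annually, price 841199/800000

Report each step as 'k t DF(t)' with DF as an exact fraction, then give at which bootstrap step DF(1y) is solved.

step 1 [1y] zero: DF = P = 4979/5000 ≈ 0.995800
step 2 [2y] bond c/1=3/80: DF=(841199/800000 − 3/80·(0.995800))/(1+3/80) = 391/400 ≈ 0.977500

1 1 4979/5000
2 2 391/400
DF(1y) is solved at step 1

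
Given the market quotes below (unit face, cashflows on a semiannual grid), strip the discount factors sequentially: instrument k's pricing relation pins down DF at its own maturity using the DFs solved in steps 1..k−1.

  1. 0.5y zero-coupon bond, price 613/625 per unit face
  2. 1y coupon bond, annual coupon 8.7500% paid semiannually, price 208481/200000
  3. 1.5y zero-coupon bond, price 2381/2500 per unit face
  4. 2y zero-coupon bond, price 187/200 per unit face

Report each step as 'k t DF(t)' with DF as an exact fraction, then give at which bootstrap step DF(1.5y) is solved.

step 1 [0.5y] zero: DF = P = 613/625 ≈ 0.980800
step 2 [1y] bond c/2=7/160: DF=(208481/200000 − 7/160·(0.980800))/(1+7/160) = 1197/1250 ≈ 0.957600
step 3 [1.5y] zero: DF = P = 2381/2500 ≈ 0.952400
step 4 [2y] zero: DF = P = 187/200 ≈ 0.935000

1 1/2 613/625
2 1 1197/1250
3 3/2 2381/2500
4 2 187/200
DF(1.5y) is solved at step 3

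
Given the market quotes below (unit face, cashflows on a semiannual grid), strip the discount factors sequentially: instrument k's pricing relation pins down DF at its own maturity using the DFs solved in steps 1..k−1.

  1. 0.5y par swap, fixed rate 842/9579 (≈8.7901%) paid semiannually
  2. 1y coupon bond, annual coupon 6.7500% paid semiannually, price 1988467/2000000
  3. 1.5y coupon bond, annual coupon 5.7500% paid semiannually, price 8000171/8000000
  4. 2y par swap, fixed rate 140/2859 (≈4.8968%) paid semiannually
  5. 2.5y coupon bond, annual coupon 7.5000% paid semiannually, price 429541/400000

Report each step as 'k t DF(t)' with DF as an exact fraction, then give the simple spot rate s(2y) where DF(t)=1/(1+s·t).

step 1 [0.5y] swap r/2=421/9579: DF=(1 − 421/9579·(0))/(1+421/9579) = 9579/10000 ≈ 0.957900
step 2 [1y] bond c/2=27/800: DF=(1988467/2000000 − 27/800·(0.957900))/(1+27/800) = 1861/2000 ≈ 0.930500
step 3 [1.5y] bond c/2=23/800: DF=(8000171/8000000 − 23/800·(0.957900+0.930500))/(1+23/800) = 9193/10000 ≈ 0.919300
step 4 [2y] swap r/2=70/2859: DF=(1 − 70/2859·(0.957900+0.930500+0.919300))/(1+70/2859) = 909/1000 ≈ 0.909000
step 5 [2.5y] bond c/2=3/80: DF=(429541/400000 − 3/80·(0.957900+0.930500+0.919300+0.909000))/(1+3/80) = 9007/10000 ≈ 0.900700

1 1/2 9579/10000
2 1 1861/2000
3 3/2 9193/10000
4 2 909/1000
5 5/2 9007/10000
s(2y) = (1/(909/1000) − 1)/(2) = 91/1818 ≈ 5.0055%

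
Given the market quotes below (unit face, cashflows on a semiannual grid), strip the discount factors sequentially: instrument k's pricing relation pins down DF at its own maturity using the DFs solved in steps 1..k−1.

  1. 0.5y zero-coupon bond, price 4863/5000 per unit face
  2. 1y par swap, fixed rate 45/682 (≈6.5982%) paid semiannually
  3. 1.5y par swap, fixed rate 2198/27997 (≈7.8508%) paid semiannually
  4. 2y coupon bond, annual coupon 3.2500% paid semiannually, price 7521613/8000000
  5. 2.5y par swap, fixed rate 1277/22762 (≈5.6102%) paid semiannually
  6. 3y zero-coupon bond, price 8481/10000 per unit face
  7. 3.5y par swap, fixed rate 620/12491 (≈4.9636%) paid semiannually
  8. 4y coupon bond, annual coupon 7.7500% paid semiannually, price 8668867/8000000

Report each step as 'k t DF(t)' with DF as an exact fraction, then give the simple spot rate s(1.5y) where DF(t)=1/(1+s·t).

1 1/2 4863/5000
2 1 937/1000
3 3/2 8901/10000
4 2 2201/2500
5 5/2 8723/10000
6 3 8481/10000
7 7/2 169/200
8 4 4051/5000
s(1.5y) = (1/(8901/10000) − 1)/(3/2) = 2198/26703 ≈ 8.2313%

step 1 [0.5y] zero: DF = P = 4863/5000 ≈ 0.972600
step 2 [1y] swap r/2=45/1364: DF=(1 − 45/1364·(0.972600))/(1+45/1364) = 937/1000 ≈ 0.937000
step 3 [1.5y] swap r/2=1099/27997: DF=(1 − 1099/27997·(0.972600+0.937000))/(1+1099/27997) = 8901/10000 ≈ 0.890100
step 4 [2y] bond c/2=13/800: DF=(7521613/8000000 − 13/800·(0.972600+0.937000+0.890100))/(1+13/800) = 2201/2500 ≈ 0.880400
step 5 [2.5y] swap r/2=1277/45524: DF=(1 − 1277/45524·(0.972600+0.937000+0.890100+0.880400))/(1+1277/45524) = 8723/10000 ≈ 0.872300
step 6 [3y] zero: DF = P = 8481/10000 ≈ 0.848100
step 7 [3.5y] swap r/2=310/12491: DF=(1 − 310/12491·(0.972600+0.937000+0.890100+0.880400+0.872300+0.848100))/(1+310/12491) = 169/200 ≈ 0.845000
step 8 [4y] bond c/2=31/800: DF=(8668867/8000000 − 31/800·(0.972600+0.937000+0.890100+0.880400+0.872300+0.848100+0.845000))/(1+31/800) = 4051/5000 ≈ 0.810200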